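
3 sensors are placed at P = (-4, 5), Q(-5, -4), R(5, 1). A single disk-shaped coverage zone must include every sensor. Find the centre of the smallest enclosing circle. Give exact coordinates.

Side lengths²: PQ² = 82, PR² = 97, QR² = 125.
Since QR² = 125 < 97 + 82 = 179, the triangle is acute, so the smallest enclosing circle is the circumcircle.
Circumcentre = (-27/34, 3/34), r² = 19885/578.
Centre = (-27/34, 3/34).

(-27/34, 3/34)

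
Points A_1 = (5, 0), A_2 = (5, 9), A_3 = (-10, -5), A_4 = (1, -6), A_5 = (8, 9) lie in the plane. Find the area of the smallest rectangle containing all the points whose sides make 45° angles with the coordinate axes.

In coordinates u = x + y, v = x − y the rectangle is axis-aligned; the map (x,y)→(u,v) scales areas by 2.
u-values: 5, 14, -15, -5, 17; range = 17 − (-15) = 32.
v-values: 5, -4, -5, 7, -1; range = 7 − (-5) = 12.
Area = (32 × 12) / 2 = 192.

192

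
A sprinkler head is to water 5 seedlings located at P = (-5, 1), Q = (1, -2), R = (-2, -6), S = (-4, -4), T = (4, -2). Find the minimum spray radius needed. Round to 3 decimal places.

4.824

A smallest enclosing disk is always determined by at most three of the input points on its boundary.
The minimum enclosing circle is determined by three boundary points: P, R, T.
Their circumcentre is (-7/9, -4/3) with r² = 1885/81.
The farthest remaining point S is at distance² 1417/81 ≤ 1885/81.
r = √(1885/81) ≈ 4.824.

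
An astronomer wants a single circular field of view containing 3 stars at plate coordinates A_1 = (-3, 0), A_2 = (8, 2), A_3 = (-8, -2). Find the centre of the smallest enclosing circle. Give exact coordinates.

Side lengths²: A_1A_2² = 125, A_1A_3² = 29, A_2A_3² = 272.
Since A_2A_3² = 272 ≥ 125 + 29 = 154, the angle opposite A_2A_3 is not acute, so the smallest enclosing circle has A_2A_3 as diameter.
Centre = midpoint of A_2A_3 = (0, 0), r² = 272/4 = 68.
Centre = (0, 0).

(0, 0)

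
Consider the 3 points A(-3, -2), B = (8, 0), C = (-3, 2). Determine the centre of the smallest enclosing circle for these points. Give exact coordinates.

(51/22, 0)

Side lengths²: AB² = 125, AC² = 16, BC² = 125.
Since BC² = 125 < 125 + 16 = 141, the triangle is acute, so the smallest enclosing circle is the circumcircle.
Circumcentre = (51/22, 0), r² = 15625/484.
Centre = (51/22, 0).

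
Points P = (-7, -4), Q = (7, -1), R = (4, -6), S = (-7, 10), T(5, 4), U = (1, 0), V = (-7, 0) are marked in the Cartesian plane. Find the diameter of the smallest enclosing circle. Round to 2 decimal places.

The farthest pair is R–S with squared distance 377. The circle on this segment as diameter has centre (-1.5, 2) and r² = 377/4 = 94.25.
Check P: distance² to centre = 66.25 ≤ 94.25, so it lies inside.
All remaining points lie in this disk, and no smaller disk contains both endpoints, so this is the minimum enclosing circle.
Diameter = 2r = 2√(94.25) ≈ 19.42.

19.42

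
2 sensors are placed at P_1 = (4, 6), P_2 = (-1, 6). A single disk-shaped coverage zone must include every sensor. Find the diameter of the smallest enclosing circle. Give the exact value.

The smallest circle enclosing two points has them as diameter endpoints.
Centre = midpoint = (1.5, 6); r² = |P_1P_2|²/4 = 25/4 = 6.25.
Diameter = 2r = 2√(6.25) = 5.

5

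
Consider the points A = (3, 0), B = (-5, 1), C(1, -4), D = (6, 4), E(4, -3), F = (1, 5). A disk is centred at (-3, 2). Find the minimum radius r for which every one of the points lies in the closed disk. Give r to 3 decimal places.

9.220

The required radius is the distance from (-3, 2) to the farthest point.
Squared distances: 40, 5, 52, 85, 74, 25.
Maximum is 85, attained at D.
r = √85 ≈ 9.220.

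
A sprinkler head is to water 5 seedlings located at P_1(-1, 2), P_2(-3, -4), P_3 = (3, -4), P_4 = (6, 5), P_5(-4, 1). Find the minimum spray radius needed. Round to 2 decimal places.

The minimum enclosing circle of a finite set is fixed by two of the points (as a diameter) or three (as a circumcircle).
The farthest pair is P_2–P_4 with squared distance 162. The circle on this segment as diameter has centre (1.5, 0.5) and r² = 162/4 = 40.5.
Check P_1: distance² to centre = 8.5 ≤ 40.5, so it lies inside.
All remaining points lie in this disk, and no smaller disk contains both endpoints, so this is the minimum enclosing circle.
r = √(40.5) ≈ 6.36.

6.36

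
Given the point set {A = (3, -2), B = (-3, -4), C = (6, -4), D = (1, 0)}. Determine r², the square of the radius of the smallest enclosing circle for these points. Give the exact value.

The farthest pair is B–C with squared distance 81. The circle on this segment as diameter has centre (1.5, -4) and r² = 81/4 = 20.25.
Check A: distance² to centre = 6.25 ≤ 20.25, so it lies inside.
All remaining points lie in this disk, and no smaller disk contains both endpoints, so this is the minimum enclosing circle.

20.25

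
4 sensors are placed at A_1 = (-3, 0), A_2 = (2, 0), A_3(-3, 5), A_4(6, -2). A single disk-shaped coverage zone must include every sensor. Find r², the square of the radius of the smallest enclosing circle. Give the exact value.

32.5

A smallest enclosing disk is always determined by at most three of the input points on its boundary.
The farthest pair is A_3–A_4 with squared distance 130. The circle on this segment as diameter has centre (1.5, 1.5) and r² = 130/4 = 32.5.
Check A_1: distance² to centre = 22.5 ≤ 32.5, so it lies inside.
All remaining points lie in this disk, and no smaller disk contains both endpoints, so this is the minimum enclosing circle.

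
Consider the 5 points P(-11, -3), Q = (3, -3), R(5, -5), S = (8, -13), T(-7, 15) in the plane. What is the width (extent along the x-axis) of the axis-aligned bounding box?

19

max x = 8, min x = -11, so width = 19.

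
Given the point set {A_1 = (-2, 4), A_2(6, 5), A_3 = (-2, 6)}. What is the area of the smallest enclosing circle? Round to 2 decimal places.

51.85

Side lengths²: A_1A_2² = 65, A_1A_3² = 4, A_2A_3² = 65.
Since A_2A_3² = 65 < 65 + 4 = 69, the triangle is acute, so the smallest enclosing circle is the circumcircle.
Circumcentre = (1.9375, 5), r² = 16.50390625.
Area = π·r² = π·16.50390625 ≈ 51.85.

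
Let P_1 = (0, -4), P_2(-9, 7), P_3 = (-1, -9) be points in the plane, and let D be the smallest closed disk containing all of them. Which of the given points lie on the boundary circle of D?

P_2, P_3

Side lengths²: P_1P_2² = 202, P_1P_3² = 26, P_2P_3² = 320.
Since P_2P_3² = 320 ≥ 202 + 26 = 228, the angle opposite P_2P_3 is not acute, so the smallest enclosing circle has P_2P_3 as diameter.
Centre = midpoint of P_2P_3 = (-5, -1), r² = 320/4 = 80.
The points at distance exactly r from the centre are P_2, P_3 — 2 points.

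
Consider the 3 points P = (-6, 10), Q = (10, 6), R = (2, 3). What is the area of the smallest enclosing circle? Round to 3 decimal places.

213.628

Side lengths²: PQ² = 272, PR² = 113, QR² = 73.
Since PQ² = 272 ≥ 113 + 73 = 186, the angle opposite PQ is not acute, so the smallest enclosing circle has PQ as diameter.
Centre = midpoint of PQ = (2, 8), r² = 272/4 = 68.
Area = π·r² = π·68 ≈ 213.628.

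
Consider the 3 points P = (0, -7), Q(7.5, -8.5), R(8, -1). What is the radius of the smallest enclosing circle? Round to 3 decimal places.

Side lengths²: PQ² = 58.5, PR² = 100, QR² = 56.5.
Since PR² = 100 < 58.5 + 56.5 = 115, the triangle is acute, so the smallest enclosing circle is the circumcircle.
Circumcentre = (167/38, -86/19), r² = 36725/1444.
r = √(36725/1444) ≈ 5.043.

5.043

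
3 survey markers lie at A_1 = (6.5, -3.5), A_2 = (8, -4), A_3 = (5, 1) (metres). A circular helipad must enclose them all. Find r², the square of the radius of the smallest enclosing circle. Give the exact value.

Side lengths²: A_1A_2² = 2.5, A_1A_3² = 22.5, A_2A_3² = 34.
Since A_2A_3² = 34 ≥ 22.5 + 2.5 = 25, the angle opposite A_2A_3 is not acute, so the smallest enclosing circle has A_2A_3 as diameter.
Centre = midpoint of A_2A_3 = (6.5, -1.5), r² = 34/4 = 8.5.

8.5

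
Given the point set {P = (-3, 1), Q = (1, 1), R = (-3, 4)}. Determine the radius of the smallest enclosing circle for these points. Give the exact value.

2.5

Side lengths²: PQ² = 16, PR² = 9, QR² = 25.
Since QR² = 25 ≥ 16 + 9 = 25, the angle opposite QR is not acute, so the smallest enclosing circle has QR as diameter.
Centre = midpoint of QR = (-1, 2.5), r² = 25/4 = 6.25.
r = √(6.25) = 2.5.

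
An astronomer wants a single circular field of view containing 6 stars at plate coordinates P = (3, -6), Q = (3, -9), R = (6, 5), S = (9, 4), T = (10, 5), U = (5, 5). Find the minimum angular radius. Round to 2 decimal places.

A smallest enclosing disk is always determined by at most three of the input points on its boundary.
The farthest pair is Q–T with squared distance 245. The circle on this segment as diameter has centre (6.5, -2) and r² = 245/4 = 61.25.
Check P: distance² to centre = 28.25 ≤ 61.25, so it lies inside.
All remaining points lie in this disk, and no smaller disk contains both endpoints, so this is the minimum enclosing circle.
r = √(61.25) ≈ 7.83.

7.83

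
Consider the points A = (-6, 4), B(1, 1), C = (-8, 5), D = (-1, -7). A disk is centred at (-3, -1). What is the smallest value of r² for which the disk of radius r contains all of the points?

61

The required radius is the distance from (-3, -1) to the farthest point.
Squared distances: 34, 20, 61, 40.
Maximum is 61, attained at C.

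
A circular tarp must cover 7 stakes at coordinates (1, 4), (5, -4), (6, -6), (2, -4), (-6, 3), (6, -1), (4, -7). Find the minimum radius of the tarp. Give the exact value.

7.5

By Welzl's lemma the MEC is supported by two points (diametrically opposite) or three points (on a circumcircle).
The farthest pair is (6, -6)–(-6, 3) with squared distance 225. The circle on this segment as diameter has centre (0, -1.5) and r² = 225/4 = 56.25.
Check (1, 4): distance² to centre = 31.25 ≤ 56.25, so it lies inside.
All remaining points lie in this disk, and no smaller disk contains both endpoints, so this is the minimum enclosing circle.
r = √(56.25) = 7.5.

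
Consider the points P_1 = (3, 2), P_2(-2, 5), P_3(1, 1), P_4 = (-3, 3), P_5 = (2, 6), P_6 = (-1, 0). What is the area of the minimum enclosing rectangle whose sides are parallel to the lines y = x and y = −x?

In coordinates u = x + y, v = x − y the rectangle is axis-aligned; the map (x,y)→(u,v) scales areas by 2.
u-values: 5, 3, 2, 0, 8, -1; range = 8 − (-1) = 9.
v-values: 1, -7, 0, -6, -4, -1; range = 1 − (-7) = 8.
Area = (9 × 8) / 2 = 36.

36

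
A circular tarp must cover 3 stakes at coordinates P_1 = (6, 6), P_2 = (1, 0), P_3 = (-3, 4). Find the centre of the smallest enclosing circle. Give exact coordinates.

(35/22, 101/22)

Side lengths²: P_1P_2² = 61, P_1P_3² = 85, P_2P_3² = 32.
Since P_1P_3² = 85 < 61 + 32 = 93, the triangle is acute, so the smallest enclosing circle is the circumcircle.
Circumcentre = (35/22, 101/22), r² = 5185/242.
Centre = (35/22, 101/22).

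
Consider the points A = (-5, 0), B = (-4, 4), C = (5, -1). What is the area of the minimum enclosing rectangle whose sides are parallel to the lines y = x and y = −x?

In coordinates u = x + y, v = x − y the rectangle is axis-aligned; the map (x,y)→(u,v) scales areas by 2.
u-values: -5, 0, 4; range = 4 − (-5) = 9.
v-values: -5, -8, 6; range = 6 − (-8) = 14.
Area = (9 × 14) / 2 = 63.

63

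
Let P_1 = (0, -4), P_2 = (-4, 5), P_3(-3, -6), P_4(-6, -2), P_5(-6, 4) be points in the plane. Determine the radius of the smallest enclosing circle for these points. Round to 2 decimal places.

5.52

A smallest enclosing disk is always determined by at most three of the input points on its boundary.
The farthest pair is P_2–P_3 with squared distance 122. The circle on this segment as diameter has centre (-3.5, -0.5) and r² = 122/4 = 30.5.
Check P_1: distance² to centre = 24.5 ≤ 30.5, so it lies inside.
All remaining points lie in this disk, and no smaller disk contains both endpoints, so this is the minimum enclosing circle.
r = √(30.5) ≈ 5.52.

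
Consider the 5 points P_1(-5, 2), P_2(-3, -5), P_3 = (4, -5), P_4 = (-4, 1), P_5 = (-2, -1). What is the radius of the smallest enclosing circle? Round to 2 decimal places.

By Welzl's lemma the MEC is supported by two points (diametrically opposite) or three points (on a circumcircle).
The farthest pair is P_1–P_3 with squared distance 130. The circle on this segment as diameter has centre (-0.5, -1.5) and r² = 130/4 = 32.5.
Check P_2: distance² to centre = 18.5 ≤ 32.5, so it lies inside.
All remaining points lie in this disk, and no smaller disk contains both endpoints, so this is the minimum enclosing circle.
r = √(32.5) ≈ 5.70.

5.70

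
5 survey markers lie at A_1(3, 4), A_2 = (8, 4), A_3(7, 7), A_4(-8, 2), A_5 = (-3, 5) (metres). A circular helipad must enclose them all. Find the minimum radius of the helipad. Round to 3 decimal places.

By Welzl's lemma the MEC is supported by two points (diametrically opposite) or three points (on a circumcircle).
The farthest pair is A_2–A_4 with squared distance 260. The circle on this segment as diameter has centre (0, 3) and r² = 260/4 = 65.
Check A_1: distance² to centre = 10 ≤ 65, so it lies inside.
All remaining points lie in this disk, and no smaller disk contains both endpoints, so this is the minimum enclosing circle.
r = √65 ≈ 8.062.

8.062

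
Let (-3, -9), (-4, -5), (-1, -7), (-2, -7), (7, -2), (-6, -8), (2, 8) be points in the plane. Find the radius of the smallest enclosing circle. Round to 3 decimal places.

8.950

By Welzl's lemma the MEC is supported by two points (diametrically opposite) or three points (on a circumcircle).
The minimum enclosing circle is determined by three boundary points: (-3, -9), (-6, -8), (2, 8).
Their circumcentre is (-12/7, -1/7) with r² = 3925/49.
The farthest remaining point (7, -2) is at distance² 3890/49 ≤ 3925/49.
r = √(3925/49) ≈ 8.950.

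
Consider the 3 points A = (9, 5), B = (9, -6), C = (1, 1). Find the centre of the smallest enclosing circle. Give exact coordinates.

Side lengths²: AB² = 121, AC² = 80, BC² = 113.
Since AB² = 121 < 113 + 80 = 193, the triangle is acute, so the smallest enclosing circle is the circumcircle.
Circumcentre = (6.75, -0.5), r² = 35.3125.
Centre = (6.75, -0.5).

(6.75, -0.5)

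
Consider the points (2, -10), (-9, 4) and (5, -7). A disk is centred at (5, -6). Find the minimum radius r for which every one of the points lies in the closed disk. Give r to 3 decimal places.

The required radius is the distance from (5, -6) to the farthest point.
Squared distances: 25, 296, 1.
Maximum is 296, attained at (-9, 4).
r = √296 ≈ 17.205.

17.205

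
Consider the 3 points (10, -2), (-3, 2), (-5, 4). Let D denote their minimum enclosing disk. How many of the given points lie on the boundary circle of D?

Call the three points A, B, C in the order given.
Side lengths²: AB² = 185, AC² = 261, BC² = 8.
Since AC² = 261 ≥ 185 + 8 = 193, the angle opposite AC is not acute, so the smallest enclosing circle has AC as diameter.
Centre = midpoint of AC = (2.5, 1), r² = 261/4 = 65.25.
The points at distance exactly r from the centre are (10, -2), (-5, 4) — 2 points.

2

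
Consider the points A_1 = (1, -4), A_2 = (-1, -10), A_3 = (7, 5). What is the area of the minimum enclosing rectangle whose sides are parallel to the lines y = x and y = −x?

In coordinates u = x + y, v = x − y the rectangle is axis-aligned; the map (x,y)→(u,v) scales areas by 2.
u-values: -3, -11, 12; range = 12 − (-11) = 23.
v-values: 5, 9, 2; range = 9 − 2 = 7.
Area = (23 × 7) / 2 = 80.5.

80.5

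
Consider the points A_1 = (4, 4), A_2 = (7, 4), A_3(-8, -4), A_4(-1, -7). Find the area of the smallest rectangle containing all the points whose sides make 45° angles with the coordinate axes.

In coordinates u = x + y, v = x − y the rectangle is axis-aligned; the map (x,y)→(u,v) scales areas by 2.
u-values: 8, 11, -12, -8; range = 11 − (-12) = 23.
v-values: 0, 3, -4, 6; range = 6 − (-4) = 10.
Area = (23 × 10) / 2 = 115.

115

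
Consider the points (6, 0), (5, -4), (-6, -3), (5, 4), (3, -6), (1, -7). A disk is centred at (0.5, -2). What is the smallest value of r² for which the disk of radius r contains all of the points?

The required radius is the distance from (0.5, -2) to the farthest point.
Squared distances: 34.25, 24.25, 43.25, 56.25, 22.25, 25.25.
Maximum is 56.25, attained at (5, 4).

56.25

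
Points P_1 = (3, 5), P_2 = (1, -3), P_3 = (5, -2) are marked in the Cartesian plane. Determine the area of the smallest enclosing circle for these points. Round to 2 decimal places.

Side lengths²: P_1P_2² = 68, P_1P_3² = 53, P_2P_3² = 17.
Since P_1P_2² = 68 < 53 + 17 = 70, the triangle is acute, so the smallest enclosing circle is the circumcircle.
Circumcentre = (32/15, 29/30), r² = 15317/900.
Area = π·r² = π·15317/900 ≈ 53.47.

53.47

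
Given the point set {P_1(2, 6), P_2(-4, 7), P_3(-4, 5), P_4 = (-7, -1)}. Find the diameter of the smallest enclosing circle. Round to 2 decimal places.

The minimum enclosing circle of a finite set is fixed by two of the points (as a diameter) or three (as a circumcircle).
The farthest pair is P_1–P_4 with squared distance 130. The circle on this segment as diameter has centre (-2.5, 2.5) and r² = 130/4 = 32.5.
Check P_2: distance² to centre = 22.5 ≤ 32.5, so it lies inside.
All remaining points lie in this disk, and no smaller disk contains both endpoints, so this is the minimum enclosing circle.
Diameter = 2r = 2√(32.5) ≈ 11.40.

11.40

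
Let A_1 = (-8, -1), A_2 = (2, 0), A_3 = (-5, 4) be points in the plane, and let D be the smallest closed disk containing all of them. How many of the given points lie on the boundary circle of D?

2

Side lengths²: A_1A_2² = 101, A_1A_3² = 34, A_2A_3² = 65.
Since A_1A_2² = 101 ≥ 65 + 34 = 99, the angle opposite A_1A_2 is not acute, so the smallest enclosing circle has A_1A_2 as diameter.
Centre = midpoint of A_1A_2 = (-3, -0.5), r² = 101/4 = 25.25.
The points at distance exactly r from the centre are A_1, A_2 — 2 points.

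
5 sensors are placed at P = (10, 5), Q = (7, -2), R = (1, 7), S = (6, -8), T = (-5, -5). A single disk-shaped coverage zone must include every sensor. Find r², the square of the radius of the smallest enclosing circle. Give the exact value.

81.25

The minimum enclosing circle of a finite set is fixed by two of the points (as a diameter) or three (as a circumcircle).
The farthest pair is P–T with squared distance 325. The circle on this segment as diameter has centre (2.5, 0) and r² = 325/4 = 81.25.
Check Q: distance² to centre = 24.25 ≤ 81.25, so it lies inside.
All remaining points lie in this disk, and no smaller disk contains both endpoints, so this is the minimum enclosing circle.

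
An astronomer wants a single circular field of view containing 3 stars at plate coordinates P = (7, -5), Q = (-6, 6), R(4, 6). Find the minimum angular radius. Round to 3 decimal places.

Side lengths²: PQ² = 290, PR² = 130, QR² = 100.
Since PQ² = 290 ≥ 130 + 100 = 230, the angle opposite PQ is not acute, so the smallest enclosing circle has PQ as diameter.
Centre = midpoint of PQ = (0.5, 0.5), r² = 290/4 = 72.5.
r = √(72.5) ≈ 8.515.

8.515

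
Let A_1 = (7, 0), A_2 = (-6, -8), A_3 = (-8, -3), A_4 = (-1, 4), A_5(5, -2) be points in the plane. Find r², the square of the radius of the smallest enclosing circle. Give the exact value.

The minimum enclosing circle of a finite set is fixed by two of the points (as a diameter) or three (as a circumcircle).
The minimum enclosing circle is determined by three boundary points: A_1, A_2, A_3.
Their circumcentre is (-13/54, -151/54) with r² = 87841/1458.
The farthest remaining point A_4 is at distance² 68185/1458 ≤ 87841/1458.

87841/1458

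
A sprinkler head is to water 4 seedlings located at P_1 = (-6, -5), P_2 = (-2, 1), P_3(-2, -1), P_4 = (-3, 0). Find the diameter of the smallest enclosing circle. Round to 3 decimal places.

7.211

The minimum enclosing circle of a finite set is fixed by two of the points (as a diameter) or three (as a circumcircle).
The farthest pair is P_1–P_2 with squared distance 52. The circle on this segment as diameter has centre (-4, -2) and r² = 52/4 = 13.
Check P_3: distance² to centre = 5 ≤ 13, so it lies inside.
All remaining points lie in this disk, and no smaller disk contains both endpoints, so this is the minimum enclosing circle.
Diameter = 2r = 2√13 ≈ 7.211.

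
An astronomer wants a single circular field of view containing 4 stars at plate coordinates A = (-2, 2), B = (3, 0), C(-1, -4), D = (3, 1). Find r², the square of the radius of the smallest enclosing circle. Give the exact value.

19721/1682

By Welzl's lemma the MEC is supported by two points (diametrically opposite) or three points (on a circumcircle).
The minimum enclosing circle is determined by three boundary points: A, C, D.
Their circumcentre is (3/58, -43/58) with r² = 19721/1682.
The farthest remaining point B is at distance² 15545/1682 ≤ 19721/1682.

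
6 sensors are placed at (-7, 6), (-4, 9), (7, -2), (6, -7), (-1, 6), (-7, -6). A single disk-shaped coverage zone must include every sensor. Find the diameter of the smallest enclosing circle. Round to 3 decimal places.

19.006

By Welzl's lemma the MEC is supported by two points (diametrically opposite) or three points (on a circumcircle).
The minimum enclosing circle is determined by three boundary points: (-4, 9), (6, -7), (-7, -6).
Their circumcentre is (1/33, 13/33) with r² = 98345/1089.
The farthest remaining point (-7, 6) is at distance² 88049/1089 ≤ 98345/1089.
Diameter = 2r = 2√(98345/1089) ≈ 19.006.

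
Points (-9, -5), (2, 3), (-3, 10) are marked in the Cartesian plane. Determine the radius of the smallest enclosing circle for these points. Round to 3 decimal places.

Call the three points A, B, C in the order given.
Side lengths²: AB² = 185, AC² = 261, BC² = 74.
Since AC² = 261 ≥ 185 + 74 = 259, the angle opposite AC is not acute, so the smallest enclosing circle has AC as diameter.
Centre = midpoint of AC = (-6, 2.5), r² = 261/4 = 65.25.
r = √(65.25) ≈ 8.078.

8.078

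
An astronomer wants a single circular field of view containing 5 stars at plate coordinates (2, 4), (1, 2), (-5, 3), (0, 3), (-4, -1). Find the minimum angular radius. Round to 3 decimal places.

3.926

The minimum enclosing circle is determined by three boundary points: (2, 4), (-5, 3), (-4, -1).
Their circumcentre is (-73/58, 105/58) with r² = 25925/1682.
The farthest remaining point (1, 2) is at distance² 8641/1682 ≤ 25925/1682.
r = √(25925/1682) ≈ 3.926.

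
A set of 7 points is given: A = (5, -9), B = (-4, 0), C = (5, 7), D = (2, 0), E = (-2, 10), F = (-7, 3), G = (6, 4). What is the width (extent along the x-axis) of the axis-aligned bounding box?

13

max x = 6, min x = -7, so width = 13.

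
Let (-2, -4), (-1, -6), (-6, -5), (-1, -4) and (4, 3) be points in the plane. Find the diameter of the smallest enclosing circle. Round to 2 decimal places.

12.81

The minimum enclosing circle of a finite set is fixed by two of the points (as a diameter) or three (as a circumcircle).
The farthest pair is (-6, -5)–(4, 3) with squared distance 164. The circle on this segment as diameter has centre (-1, -1) and r² = 164/4 = 41.
Check (-2, -4): distance² to centre = 10 ≤ 41, so it lies inside.
All remaining points lie in this disk, and no smaller disk contains both endpoints, so this is the minimum enclosing circle.
Diameter = 2r = 2√41 ≈ 12.81.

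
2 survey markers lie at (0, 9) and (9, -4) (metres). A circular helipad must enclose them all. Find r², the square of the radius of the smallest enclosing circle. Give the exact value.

62.5

The smallest circle enclosing two points has them as diameter endpoints.
Centre = midpoint = (4.5, 2.5); r² = |(0, 9)−(9, -4)|²/4 = 250/4 = 62.5.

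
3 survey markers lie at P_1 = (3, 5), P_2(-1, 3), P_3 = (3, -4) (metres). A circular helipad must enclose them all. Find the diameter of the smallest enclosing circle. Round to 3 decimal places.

9.014

Side lengths²: P_1P_2² = 20, P_1P_3² = 81, P_2P_3² = 65.
Since P_1P_3² = 81 < 65 + 20 = 85, the triangle is acute, so the smallest enclosing circle is the circumcircle.
Circumcentre = (2.75, 0.5), r² = 20.3125.
Diameter = 2r = 2√(20.3125) ≈ 9.014.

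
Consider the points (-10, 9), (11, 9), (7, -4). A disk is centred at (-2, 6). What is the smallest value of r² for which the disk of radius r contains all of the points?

181

The required radius is the distance from (-2, 6) to the farthest point.
Squared distances: 73, 178, 181.
Maximum is 181, attained at (7, -4).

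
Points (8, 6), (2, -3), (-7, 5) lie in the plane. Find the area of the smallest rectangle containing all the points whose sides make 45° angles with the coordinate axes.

In coordinates u = x + y, v = x − y the rectangle is axis-aligned; the map (x,y)→(u,v) scales areas by 2.
u-values: 14, -1, -2; range = 14 − (-2) = 16.
v-values: 2, 5, -12; range = 5 − (-12) = 17.
Area = (16 × 17) / 2 = 136.

136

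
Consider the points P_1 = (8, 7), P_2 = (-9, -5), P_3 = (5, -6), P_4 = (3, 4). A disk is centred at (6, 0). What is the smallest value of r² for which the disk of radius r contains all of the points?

250

The required radius is the distance from (6, 0) to the farthest point.
Squared distances: 53, 250, 37, 25.
Maximum is 250, attained at P_2.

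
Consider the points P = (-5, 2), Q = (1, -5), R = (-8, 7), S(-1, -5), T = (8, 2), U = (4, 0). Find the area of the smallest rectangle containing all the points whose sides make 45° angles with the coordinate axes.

In coordinates u = x + y, v = x − y the rectangle is axis-aligned; the map (x,y)→(u,v) scales areas by 2.
u-values: -3, -4, -1, -6, 10, 4; range = 10 − (-6) = 16.
v-values: -7, 6, -15, 4, 6, 4; range = 6 − (-15) = 21.
Area = (16 × 21) / 2 = 168.

168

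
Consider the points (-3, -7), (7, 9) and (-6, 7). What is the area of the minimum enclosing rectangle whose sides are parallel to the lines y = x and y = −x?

221

In coordinates u = x + y, v = x − y the rectangle is axis-aligned; the map (x,y)→(u,v) scales areas by 2.
u-values: -10, 16, 1; range = 16 − (-10) = 26.
v-values: 4, -2, -13; range = 4 − (-13) = 17.
Area = (26 × 17) / 2 = 221.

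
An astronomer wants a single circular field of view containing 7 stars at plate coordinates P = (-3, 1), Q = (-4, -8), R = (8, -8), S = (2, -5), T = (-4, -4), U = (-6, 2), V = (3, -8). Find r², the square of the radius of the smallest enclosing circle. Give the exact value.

74

The minimum enclosing circle of a finite set is fixed by two of the points (as a diameter) or three (as a circumcircle).
The farthest pair is R–U with squared distance 296. The circle on this segment as diameter has centre (1, -3) and r² = 296/4 = 74.
Check P: distance² to centre = 32 ≤ 74, so it lies inside.
All remaining points lie in this disk, and no smaller disk contains both endpoints, so this is the minimum enclosing circle.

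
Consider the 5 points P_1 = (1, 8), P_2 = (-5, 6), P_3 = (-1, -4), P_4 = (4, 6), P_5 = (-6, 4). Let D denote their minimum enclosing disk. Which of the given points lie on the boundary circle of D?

P_1, P_2, P_3

A smallest enclosing disk is always determined by at most three of the input points on its boundary.
The minimum enclosing circle is determined by three boundary points: P_1, P_2, P_3.
Their circumcentre is (-6/17, 35/17) with r² = 10730/289.
The farthest remaining point P_5 is at distance² 10305/289 ≤ 10730/289.
The points at distance exactly r from the centre are P_1, P_2, P_3 — 3 points.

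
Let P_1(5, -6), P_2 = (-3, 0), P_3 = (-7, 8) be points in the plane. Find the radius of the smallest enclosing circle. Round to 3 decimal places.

9.220

Side lengths²: P_1P_2² = 100, P_1P_3² = 340, P_2P_3² = 80.
Since P_1P_3² = 340 ≥ 100 + 80 = 180, the angle opposite P_1P_3 is not acute, so the smallest enclosing circle has P_1P_3 as diameter.
Centre = midpoint of P_1P_3 = (-1, 1), r² = 340/4 = 85.
r = √85 ≈ 9.220.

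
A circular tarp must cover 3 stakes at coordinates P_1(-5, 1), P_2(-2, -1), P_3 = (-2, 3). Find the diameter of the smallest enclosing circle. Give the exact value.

13/3

Side lengths²: P_1P_2² = 13, P_1P_3² = 13, P_2P_3² = 16.
Since P_2P_3² = 16 < 13 + 13 = 26, the triangle is acute, so the smallest enclosing circle is the circumcircle.
Circumcentre = (-17/6, 1), r² = 169/36.
Diameter = 2r = 2√(169/36) = 13/3.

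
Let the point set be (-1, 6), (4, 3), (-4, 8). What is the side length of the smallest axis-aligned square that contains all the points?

8

The bounding box has width 8 and height 5.
An axis-aligned square enclosing the set must have side ≥ max(width, height).
So the minimum side is max(8, 5) = 8.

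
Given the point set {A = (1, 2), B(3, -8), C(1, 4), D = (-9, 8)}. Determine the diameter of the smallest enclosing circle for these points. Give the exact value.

The farthest pair is B–D with squared distance 400. The circle on this segment as diameter has centre (-3, 0) and r² = 400/4 = 100.
Check A: distance² to centre = 20 ≤ 100, so it lies inside.
All remaining points lie in this disk, and no smaller disk contains both endpoints, so this is the minimum enclosing circle.
Diameter = 2r = 2√100 = 20.

20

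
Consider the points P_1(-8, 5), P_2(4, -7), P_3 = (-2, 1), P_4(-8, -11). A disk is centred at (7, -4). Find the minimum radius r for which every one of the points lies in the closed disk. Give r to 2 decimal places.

The required radius is the distance from (7, -4) to the farthest point.
Squared distances: 306, 18, 106, 274.
Maximum is 306, attained at P_1.
r = √306 ≈ 17.49.

17.49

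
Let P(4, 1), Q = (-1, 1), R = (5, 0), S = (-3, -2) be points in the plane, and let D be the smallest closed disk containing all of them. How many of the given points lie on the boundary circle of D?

2

The minimum enclosing circle of a finite set is fixed by two of the points (as a diameter) or three (as a circumcircle).
The farthest pair is R–S with squared distance 68. The circle on this segment as diameter has centre (1, -1) and r² = 68/4 = 17.
Check P: distance² to centre = 13 ≤ 17, so it lies inside.
All remaining points lie in this disk, and no smaller disk contains both endpoints, so this is the minimum enclosing circle.
The points at distance exactly r from the centre are R, S — 2 points.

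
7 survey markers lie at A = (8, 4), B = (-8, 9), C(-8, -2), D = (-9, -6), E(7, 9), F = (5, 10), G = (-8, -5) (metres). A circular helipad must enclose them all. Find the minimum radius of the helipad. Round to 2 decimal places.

10.97

A smallest enclosing disk is always determined by at most three of the input points on its boundary.
The farthest pair is D–E with squared distance 481. The circle on this segment as diameter has centre (-1, 1.5) and r² = 481/4 = 120.25.
Check A: distance² to centre = 87.25 ≤ 120.25, so it lies inside.
All remaining points lie in this disk, and no smaller disk contains both endpoints, so this is the minimum enclosing circle.
r = √(120.25) ≈ 10.97.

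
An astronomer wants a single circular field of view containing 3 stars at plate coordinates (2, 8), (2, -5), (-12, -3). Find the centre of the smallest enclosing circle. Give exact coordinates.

Call the three points A, B, C in the order given.
Side lengths²: AB² = 169, AC² = 317, BC² = 200.
Since AC² = 317 < 200 + 169 = 369, the triangle is acute, so the smallest enclosing circle is the circumcircle.
Circumcentre = (-59/14, 1.5), r² = 7925/98.
Centre = (-59/14, 1.5).

(-59/14, 1.5)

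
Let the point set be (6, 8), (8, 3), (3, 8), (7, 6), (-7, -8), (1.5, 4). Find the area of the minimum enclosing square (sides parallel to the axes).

The bounding box has width 15 and height 16.
An axis-aligned square enclosing the set must have side ≥ max(width, height).
So the minimum side is max(15, 16) = 16.
Area = 16² = 256.

256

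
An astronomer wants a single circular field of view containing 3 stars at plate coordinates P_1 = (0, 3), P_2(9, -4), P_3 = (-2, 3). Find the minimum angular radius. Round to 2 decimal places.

6.52

Side lengths²: P_1P_2² = 130, P_1P_3² = 4, P_2P_3² = 170.
Since P_2P_3² = 170 ≥ 130 + 4 = 134, the angle opposite P_2P_3 is not acute, so the smallest enclosing circle has P_2P_3 as diameter.
Centre = midpoint of P_2P_3 = (3.5, -0.5), r² = 170/4 = 42.5.
r = √(42.5) ≈ 6.52.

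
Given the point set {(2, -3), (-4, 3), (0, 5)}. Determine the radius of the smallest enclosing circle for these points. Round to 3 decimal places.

4.346

Call the three points A, B, C in the order given.
Side lengths²: AB² = 72, AC² = 68, BC² = 20.
Since AB² = 72 < 68 + 20 = 88, the triangle is acute, so the smallest enclosing circle is the circumcircle.
Circumcentre = (-1/3, 2/3), r² = 170/9.
r = √(170/9) ≈ 4.346.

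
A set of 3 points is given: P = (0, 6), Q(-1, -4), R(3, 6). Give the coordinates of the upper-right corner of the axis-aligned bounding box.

(3, 6)

x-range [-1, 3], y-range [-4, 6].
The upper-right corner is (3, 6).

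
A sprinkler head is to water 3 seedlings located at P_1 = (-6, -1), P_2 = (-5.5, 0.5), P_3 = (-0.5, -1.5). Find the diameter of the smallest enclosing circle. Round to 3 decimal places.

Side lengths²: P_1P_2² = 2.5, P_1P_3² = 30.5, P_2P_3² = 29.
Since P_1P_3² = 30.5 < 29 + 2.5 = 31.5, the triangle is acute, so the smallest enclosing circle is the circumcircle.
Circumcentre = (-55/17, -37/34), r² = 8845/1156.
Diameter = 2r = 2√(8845/1156) ≈ 5.532.

5.532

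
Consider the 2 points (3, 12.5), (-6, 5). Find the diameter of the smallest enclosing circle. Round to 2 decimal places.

11.72

The smallest circle enclosing two points has them as diameter endpoints.
Centre = midpoint = (-1.5, 8.75); r² = |(3, 12.5)−(-6, 5)|²/4 = 137.25/4 = 34.3125.
Diameter = 2r = 2√(34.3125) ≈ 11.72.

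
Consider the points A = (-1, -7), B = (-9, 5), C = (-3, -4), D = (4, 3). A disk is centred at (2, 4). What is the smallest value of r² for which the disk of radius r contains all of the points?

The required radius is the distance from (2, 4) to the farthest point.
Squared distances: 130, 122, 89, 5.
Maximum is 130, attained at A.

130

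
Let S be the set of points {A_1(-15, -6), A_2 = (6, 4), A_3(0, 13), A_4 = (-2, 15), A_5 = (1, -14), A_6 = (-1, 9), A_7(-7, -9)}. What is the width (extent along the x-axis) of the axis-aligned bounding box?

max x = 6, min x = -15, so width = 21.

21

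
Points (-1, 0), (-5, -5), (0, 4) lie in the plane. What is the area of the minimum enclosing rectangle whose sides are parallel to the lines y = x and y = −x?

In coordinates u = x + y, v = x − y the rectangle is axis-aligned; the map (x,y)→(u,v) scales areas by 2.
u-values: -1, -10, 4; range = 4 − (-10) = 14.
v-values: -1, 0, -4; range = 0 − (-4) = 4.
Area = (14 × 4) / 2 = 28.

28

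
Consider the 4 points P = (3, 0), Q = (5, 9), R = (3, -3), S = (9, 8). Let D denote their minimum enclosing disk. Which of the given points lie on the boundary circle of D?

Q, R, S

By Welzl's lemma the MEC is supported by two points (diametrically opposite) or three points (on a circumcircle).
The minimum enclosing circle is determined by three boundary points: Q, R, S.
Their circumcentre is (5.56, 2.74) with r² = 39.5012.
The farthest remaining point P is at distance² 14.0612 ≤ 39.5012.
The points at distance exactly r from the centre are Q, R, S — 3 points.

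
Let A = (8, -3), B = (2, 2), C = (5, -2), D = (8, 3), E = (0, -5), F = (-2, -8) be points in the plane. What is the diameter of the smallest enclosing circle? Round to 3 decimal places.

The farthest pair is D–F with squared distance 221. The circle on this segment as diameter has centre (3, -2.5) and r² = 221/4 = 55.25.
Check A: distance² to centre = 25.25 ≤ 55.25, so it lies inside.
All remaining points lie in this disk, and no smaller disk contains both endpoints, so this is the minimum enclosing circle.
Diameter = 2r = 2√(55.25) ≈ 14.866.

14.866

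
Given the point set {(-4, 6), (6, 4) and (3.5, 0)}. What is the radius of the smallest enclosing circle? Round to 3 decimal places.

Call the three points A, B, C in the order given.
Side lengths²: AB² = 104, AC² = 92.25, BC² = 22.25.
Since AB² = 104 < 92.25 + 22.25 = 114.5, the triangle is acute, so the smallest enclosing circle is the circumcircle.
Circumcentre = (53/60, 53/12), r² = 47437/1800.
r = √(47437/1800) ≈ 5.134.

5.134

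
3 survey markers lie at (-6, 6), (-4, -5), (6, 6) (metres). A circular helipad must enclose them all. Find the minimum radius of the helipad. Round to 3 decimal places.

7.555

Call the three points A, B, C in the order given.
Side lengths²: AB² = 125, AC² = 144, BC² = 221.
Since BC² = 221 < 144 + 125 = 269, the triangle is acute, so the smallest enclosing circle is the circumcircle.
Circumcentre = (0, 31/22), r² = 27625/484.
r = √(27625/484) ≈ 7.555.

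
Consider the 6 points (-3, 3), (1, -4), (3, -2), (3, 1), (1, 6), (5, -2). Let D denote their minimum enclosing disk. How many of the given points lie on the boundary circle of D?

A smallest enclosing disk is always determined by at most three of the input points on its boundary.
The farthest pair is (1, -4)–(1, 6) with squared distance 100. The circle on this segment as diameter has centre (1, 1) and r² = 100/4 = 25.
Check (-3, 3): distance² to centre = 20 ≤ 25, so it lies inside.
All remaining points lie in this disk, and no smaller disk contains both endpoints, so this is the minimum enclosing circle.
The points at distance exactly r from the centre are (1, -4), (1, 6), (5, -2) — 3 points.

3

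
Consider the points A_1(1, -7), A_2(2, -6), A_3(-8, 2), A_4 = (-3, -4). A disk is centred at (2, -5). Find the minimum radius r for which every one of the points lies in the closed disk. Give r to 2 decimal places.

12.21

The required radius is the distance from (2, -5) to the farthest point.
Squared distances: 5, 1, 149, 26.
Maximum is 149, attained at A_3.
r = √149 ≈ 12.21.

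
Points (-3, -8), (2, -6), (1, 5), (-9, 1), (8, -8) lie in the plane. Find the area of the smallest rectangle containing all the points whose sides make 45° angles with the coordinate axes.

In coordinates u = x + y, v = x − y the rectangle is axis-aligned; the map (x,y)→(u,v) scales areas by 2.
u-values: -11, -4, 6, -8, 0; range = 6 − (-11) = 17.
v-values: 5, 8, -4, -10, 16; range = 16 − (-10) = 26.
Area = (17 × 26) / 2 = 221.

221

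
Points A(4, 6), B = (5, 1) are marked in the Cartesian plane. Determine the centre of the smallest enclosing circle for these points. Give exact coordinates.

The smallest circle enclosing two points has them as diameter endpoints.
Centre = midpoint = (4.5, 3.5); r² = |AB|²/4 = 26/4 = 6.5.
Centre = (4.5, 3.5).

(4.5, 3.5)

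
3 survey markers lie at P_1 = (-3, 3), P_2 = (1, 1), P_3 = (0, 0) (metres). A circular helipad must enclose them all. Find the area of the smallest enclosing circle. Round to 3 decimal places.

15.708

Side lengths²: P_1P_2² = 20, P_1P_3² = 18, P_2P_3² = 2.
Since P_1P_2² = 20 ≥ 18 + 2 = 20, the angle opposite P_1P_2 is not acute, so the smallest enclosing circle has P_1P_2 as diameter.
Centre = midpoint of P_1P_2 = (-1, 2), r² = 20/4 = 5.
Area = π·r² = π·5 ≈ 15.708.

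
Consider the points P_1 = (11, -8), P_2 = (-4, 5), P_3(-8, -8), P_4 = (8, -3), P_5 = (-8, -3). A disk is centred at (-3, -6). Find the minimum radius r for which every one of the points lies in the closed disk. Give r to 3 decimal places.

The required radius is the distance from (-3, -6) to the farthest point.
Squared distances: 200, 122, 29, 130, 34.
Maximum is 200, attained at P_1.
r = √200 ≈ 14.142.

14.142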